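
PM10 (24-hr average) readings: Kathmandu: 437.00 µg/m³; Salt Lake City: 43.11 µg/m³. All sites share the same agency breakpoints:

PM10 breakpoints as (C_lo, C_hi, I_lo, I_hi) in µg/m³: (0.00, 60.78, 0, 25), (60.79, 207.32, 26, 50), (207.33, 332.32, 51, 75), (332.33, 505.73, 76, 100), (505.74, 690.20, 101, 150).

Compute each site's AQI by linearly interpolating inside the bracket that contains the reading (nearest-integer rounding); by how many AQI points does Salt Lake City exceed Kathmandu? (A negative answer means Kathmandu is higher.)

Kathmandu: 437.00 lies in 332.33–505.73, so I_lo=76, I_hi=100, C_lo=332.33, C_hi=505.73.
(100−76)/(505.73−332.33) × (437.00−332.33) + 76 = 24/173.40 × 104.67 + 76 ≈ 90.49 → 90.
Salt Lake City 43.11: bracket 0.00–60.78 → index 0–25; slope 25/60.78, offset 43.11.
AQI = 0 + 25/60.78·43.11 ≈ 17.73 ⇒ 18.
AQIs: Kathmandu=90, Salt Lake City=18. Salt Lake City (18) − Kathmandu (90) = -72.

-72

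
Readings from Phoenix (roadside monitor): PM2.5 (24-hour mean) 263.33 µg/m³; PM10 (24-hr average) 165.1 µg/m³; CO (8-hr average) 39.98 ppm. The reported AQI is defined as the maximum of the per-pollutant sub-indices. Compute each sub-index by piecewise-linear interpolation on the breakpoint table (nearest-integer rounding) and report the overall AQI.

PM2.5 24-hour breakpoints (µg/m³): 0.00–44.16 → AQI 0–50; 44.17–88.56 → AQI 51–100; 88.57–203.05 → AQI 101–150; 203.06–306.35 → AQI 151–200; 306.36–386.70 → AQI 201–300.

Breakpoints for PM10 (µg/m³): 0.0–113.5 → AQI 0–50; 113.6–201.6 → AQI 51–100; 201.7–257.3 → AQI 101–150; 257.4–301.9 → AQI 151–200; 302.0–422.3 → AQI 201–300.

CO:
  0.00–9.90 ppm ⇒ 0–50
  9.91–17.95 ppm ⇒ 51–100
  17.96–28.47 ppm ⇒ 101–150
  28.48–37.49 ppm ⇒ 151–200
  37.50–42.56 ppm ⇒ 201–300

250

PM2.5 263.33: bracket 203.06–306.35 → index 151–200; slope 49/103.29, offset 60.27.
AQI = 151 + 49/103.29·60.27 ≈ 179.59 ⇒ 180.
PM10: 165.1 ∈ [113.6, 201.6] ↔ index [51, 100].
51 + (165.1−113.6)·(100−51)/(201.6−113.6) = 51 + 51.5·49/88.0 ≈ 79.68, so AQI = 80.
CO: row 37.50–42.56 (AQI 201–300). (300−201)·(39.98−37.50)/(42.56−37.50) + 201 = 99·2.48/5.06 + 201 ≈ 249.52 → 250.
Sub-indices: PM2.5→180, PM10→80, CO→250. Overall AQI = max = 250; dominant pollutant is CO.
AQI 250: Very Unhealthy.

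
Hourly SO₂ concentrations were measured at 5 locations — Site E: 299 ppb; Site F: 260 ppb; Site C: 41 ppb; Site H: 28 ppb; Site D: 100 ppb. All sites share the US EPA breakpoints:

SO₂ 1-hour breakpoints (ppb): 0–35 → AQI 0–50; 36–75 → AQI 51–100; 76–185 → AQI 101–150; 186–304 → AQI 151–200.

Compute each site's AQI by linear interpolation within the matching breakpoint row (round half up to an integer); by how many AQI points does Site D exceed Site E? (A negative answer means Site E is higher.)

-86

Site E: 299 lies in 186–304, so I_lo=151, I_hi=200, C_lo=186, C_hi=304.
(200−151)/(304−186) × (299−186) + 151 = 49/118 × 113 + 151 ≈ 197.92 → 198.
Site F: 260 lies in 186–304, so I_lo=151, I_hi=200, C_lo=186, C_hi=304.
(200−151)/(304−186) × (260−186) + 151 = 49/118 × 74 + 151 ≈ 181.73 → 182.
Site C 41: bracket 36–75 → index 51–100; slope 49/39, offset 5.
AQI = 51 + 49/39·5 ≈ 57.28 ⇒ 57.
Site H: 28 ∈ [0, 35] ↔ index [0, 50].
0 + (28−0)·(50−0)/(35−0) = 0 + 28·50/35 ≈ 40.00, so AQI = 40.
Site D: row 76–185 (AQI 101–150). (150−101)·(100−76)/(185−76) + 101 = 49·24/109 + 101 ≈ 111.79 → 112.
AQIs: Site E=198, Site F=182, Site C=57, Site H=40, Site D=112. Site D (112) − Site E (198) = -86.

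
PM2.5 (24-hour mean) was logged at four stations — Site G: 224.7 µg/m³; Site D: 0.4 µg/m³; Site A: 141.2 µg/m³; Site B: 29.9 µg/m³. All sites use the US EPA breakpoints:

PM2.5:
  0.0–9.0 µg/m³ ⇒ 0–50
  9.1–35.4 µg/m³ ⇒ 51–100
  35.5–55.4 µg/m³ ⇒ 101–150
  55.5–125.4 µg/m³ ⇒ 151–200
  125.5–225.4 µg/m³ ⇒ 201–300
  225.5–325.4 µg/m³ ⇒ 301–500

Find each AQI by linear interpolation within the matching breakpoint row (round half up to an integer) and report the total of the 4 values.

Site G: 224.7 lies in 125.5–225.4, so I_lo=201, I_hi=300, C_lo=125.5, C_hi=225.4.
(300−201)/(225.4−125.5) × (224.7−125.5) + 201 = 99/99.9 × 99.2 + 201 ≈ 299.31 → 299.
Site D 0.4: bracket 0.0–9.0 → index 0–50; slope 50/9.0, offset 0.4.
AQI = 0 + 50/9.0·0.4 ≈ 2.22 ⇒ 2.
Site A: 141.2 lies in 125.5–225.4, so I_lo=201, I_hi=300, C_lo=125.5, C_hi=225.4.
(300−201)/(225.4−125.5) × (141.2−125.5) + 201 = 99/99.9 × 15.7 + 201 ≈ 216.56 → 217.
Site B: row 9.1–35.4 (AQI 51–100). (100−51)·(29.9−9.1)/(35.4−9.1) + 51 = 49·20.8/26.3 + 51 ≈ 89.75 → 90.
AQIs: Site G=299, Site D=2, Site A=217, Site B=90. Sum = 299 + 2 + 217 + 90 = 608.

608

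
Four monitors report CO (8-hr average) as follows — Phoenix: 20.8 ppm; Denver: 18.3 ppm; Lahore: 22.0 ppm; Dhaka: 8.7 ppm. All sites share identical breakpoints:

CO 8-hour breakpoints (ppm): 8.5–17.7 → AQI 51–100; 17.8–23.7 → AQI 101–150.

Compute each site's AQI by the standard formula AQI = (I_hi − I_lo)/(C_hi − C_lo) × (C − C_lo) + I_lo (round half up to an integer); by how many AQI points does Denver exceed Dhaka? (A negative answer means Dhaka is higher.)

Phoenix: row 17.8–23.7 (AQI 101–150). (150−101)·(20.8−17.8)/(23.7−17.8) + 101 = 49·3.0/5.9 + 101 ≈ 125.92 → 126.
Denver 18.3: bracket 17.8–23.7 → index 101–150; slope 49/5.9, offset 0.5.
AQI = 101 + 49/5.9·0.5 ≈ 105.15 ⇒ 105.
Lahore: 22.0 lies in 17.8–23.7, so I_lo=101, I_hi=150, C_lo=17.8, C_hi=23.7.
(150−101)/(23.7−17.8) × (22.0−17.8) + 101 = 49/5.9 × 4.2 + 101 ≈ 135.88 → 136.
Dhaka: 8.7 lies in 8.5–17.7, so I_lo=51, I_hi=100, C_lo=8.5, C_hi=17.7.
(100−51)/(17.7−8.5) × (8.7−8.5) + 51 = 49/9.2 × 0.2 + 51 ≈ 52.07 → 52.
AQIs: Phoenix=126, Denver=105, Lahore=136, Dhaka=52. Denver (105) − Dhaka (52) = 53.

53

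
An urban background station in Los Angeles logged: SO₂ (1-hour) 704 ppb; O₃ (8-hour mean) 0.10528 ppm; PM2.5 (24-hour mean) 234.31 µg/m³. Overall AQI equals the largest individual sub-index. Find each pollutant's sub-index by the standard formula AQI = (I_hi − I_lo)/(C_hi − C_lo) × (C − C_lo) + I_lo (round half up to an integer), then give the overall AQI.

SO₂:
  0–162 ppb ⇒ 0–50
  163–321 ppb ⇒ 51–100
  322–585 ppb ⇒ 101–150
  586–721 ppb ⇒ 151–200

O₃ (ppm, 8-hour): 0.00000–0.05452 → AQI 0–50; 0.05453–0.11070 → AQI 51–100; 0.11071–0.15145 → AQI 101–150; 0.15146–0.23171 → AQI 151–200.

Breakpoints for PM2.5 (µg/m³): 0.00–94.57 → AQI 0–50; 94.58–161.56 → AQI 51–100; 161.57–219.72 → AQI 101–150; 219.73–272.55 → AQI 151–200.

SO₂: 704 ∈ [586, 721] ↔ index [151, 200].
151 + (704−586)·(200−151)/(721−586) = 151 + 118·49/135 ≈ 193.83, so AQI = 194.
O₃: 0.10528 ∈ [0.05453, 0.11070] ↔ index [51, 100].
51 + (0.10528−0.05453)·(100−51)/(0.11070−0.05453) = 51 + 0.05075·49/0.05617 ≈ 95.27, so AQI = 95.
PM2.5: 234.31 ∈ [219.73, 272.55] ↔ index [151, 200].
151 + (234.31−219.73)·(200−151)/(272.55−219.73) = 151 + 14.58·49/52.82 ≈ 164.53, so AQI = 165.
Sub-indices: SO₂→194, O₃→95, PM2.5→165. Overall AQI = max = 194; dominant pollutant is SO₂.

194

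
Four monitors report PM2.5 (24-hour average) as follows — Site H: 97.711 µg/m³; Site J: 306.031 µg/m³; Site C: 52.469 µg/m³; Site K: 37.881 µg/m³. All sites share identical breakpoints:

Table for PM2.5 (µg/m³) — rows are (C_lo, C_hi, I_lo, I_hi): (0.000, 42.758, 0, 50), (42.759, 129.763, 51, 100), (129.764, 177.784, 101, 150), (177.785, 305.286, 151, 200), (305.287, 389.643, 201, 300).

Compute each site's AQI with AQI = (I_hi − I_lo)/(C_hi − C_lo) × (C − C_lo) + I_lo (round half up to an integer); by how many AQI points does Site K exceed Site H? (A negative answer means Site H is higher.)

-38

Site H: 97.711 ∈ [42.759, 129.763] ↔ index [51, 100].
51 + (97.711−42.759)·(100−51)/(129.763−42.759) = 51 + 54.952·49/87.004 ≈ 81.95, so AQI = 82.
Site J: 306.031 lies in 305.287–389.643, so I_lo=201, I_hi=300, C_lo=305.287, C_hi=389.643.
(300−201)/(389.643−305.287) × (306.031−305.287) + 201 = 99/84.356 × 0.744 + 201 ≈ 201.87 → 202.
Site C: row 42.759–129.763 (AQI 51–100). (100−51)·(52.469−42.759)/(129.763−42.759) + 51 = 49·9.710/87.004 + 51 ≈ 56.47 → 56.
Site K: 37.881 ∈ [0.000, 42.758] ↔ index [0, 50].
0 + (37.881−0.000)·(50−0)/(42.758−0.000) = 0 + 37.881·50/42.758 ≈ 44.30, so AQI = 44.
AQIs: Site H=82, Site J=202, Site C=56, Site K=44. Site K (44) − Site H (82) = -38.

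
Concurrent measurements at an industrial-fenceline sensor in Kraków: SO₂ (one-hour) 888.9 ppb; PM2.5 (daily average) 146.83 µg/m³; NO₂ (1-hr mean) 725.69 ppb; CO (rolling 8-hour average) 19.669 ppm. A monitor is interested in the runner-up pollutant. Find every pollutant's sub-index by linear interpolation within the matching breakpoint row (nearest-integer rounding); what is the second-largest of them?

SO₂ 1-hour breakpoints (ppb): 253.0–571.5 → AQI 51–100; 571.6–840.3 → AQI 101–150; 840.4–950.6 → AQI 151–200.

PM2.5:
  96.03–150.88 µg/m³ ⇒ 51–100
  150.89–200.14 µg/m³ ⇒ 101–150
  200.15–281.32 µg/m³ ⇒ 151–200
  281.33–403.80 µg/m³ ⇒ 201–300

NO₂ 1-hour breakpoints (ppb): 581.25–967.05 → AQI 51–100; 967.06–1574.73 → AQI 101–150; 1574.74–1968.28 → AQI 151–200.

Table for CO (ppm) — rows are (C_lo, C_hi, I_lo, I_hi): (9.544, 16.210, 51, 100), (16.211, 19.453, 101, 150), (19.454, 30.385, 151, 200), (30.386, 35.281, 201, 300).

152

SO₂ 888.9: bracket 840.4–950.6 → index 151–200; slope 49/110.2, offset 48.5.
AQI = 151 + 49/110.2·48.5 ≈ 172.57 ⇒ 173.
PM2.5: 146.83 lies in 96.03–150.88, so I_lo=51, I_hi=100, C_lo=96.03, C_hi=150.88.
(100−51)/(150.88−96.03) × (146.83−96.03) + 51 = 49/54.85 × 50.80 + 51 ≈ 96.38 → 96.
NO₂: row 581.25–967.05 (AQI 51–100). (100−51)·(725.69−581.25)/(967.05−581.25) + 51 = 49·144.44/385.80 + 51 ≈ 69.35 → 69.
CO: 19.669 lies in 19.454–30.385, so I_lo=151, I_hi=200, C_lo=19.454, C_hi=30.385.
(200−151)/(30.385−19.454) × (19.669−19.454) + 151 = 49/10.931 × 0.215 + 151 ≈ 151.96 → 152.
Sub-indices: SO₂→173, PM2.5→96, NO₂→69, CO→152. Ranked high→low: 173, 152, 96, 69. Second-highest sub-index = 152.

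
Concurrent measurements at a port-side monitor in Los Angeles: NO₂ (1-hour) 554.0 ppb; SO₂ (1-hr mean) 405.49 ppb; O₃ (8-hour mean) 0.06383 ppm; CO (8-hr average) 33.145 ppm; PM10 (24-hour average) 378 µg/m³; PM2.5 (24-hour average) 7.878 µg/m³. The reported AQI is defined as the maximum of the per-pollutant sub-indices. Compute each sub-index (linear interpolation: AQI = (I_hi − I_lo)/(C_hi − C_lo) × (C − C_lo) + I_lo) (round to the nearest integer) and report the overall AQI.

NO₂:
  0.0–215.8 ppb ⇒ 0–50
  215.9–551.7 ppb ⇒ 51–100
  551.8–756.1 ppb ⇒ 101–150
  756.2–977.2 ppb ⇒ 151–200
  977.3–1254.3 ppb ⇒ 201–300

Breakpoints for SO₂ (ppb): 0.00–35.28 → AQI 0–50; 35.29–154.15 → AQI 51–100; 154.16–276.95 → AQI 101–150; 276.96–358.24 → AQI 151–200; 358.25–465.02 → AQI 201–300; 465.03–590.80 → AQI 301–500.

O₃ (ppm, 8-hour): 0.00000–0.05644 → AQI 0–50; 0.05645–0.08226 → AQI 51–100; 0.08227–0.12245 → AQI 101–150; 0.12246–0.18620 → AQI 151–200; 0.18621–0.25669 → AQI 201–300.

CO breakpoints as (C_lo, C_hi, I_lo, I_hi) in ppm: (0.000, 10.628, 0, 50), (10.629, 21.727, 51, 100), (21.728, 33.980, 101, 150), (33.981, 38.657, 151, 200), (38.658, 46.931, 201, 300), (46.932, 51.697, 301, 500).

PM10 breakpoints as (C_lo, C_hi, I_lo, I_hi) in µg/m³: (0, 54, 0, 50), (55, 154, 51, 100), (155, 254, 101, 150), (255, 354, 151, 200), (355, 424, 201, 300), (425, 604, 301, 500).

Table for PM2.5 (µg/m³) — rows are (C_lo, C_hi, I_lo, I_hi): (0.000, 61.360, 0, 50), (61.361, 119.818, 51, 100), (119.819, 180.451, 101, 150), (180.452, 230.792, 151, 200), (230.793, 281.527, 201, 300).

NO₂: 554.0 lies in 551.8–756.1, so I_lo=101, I_hi=150, C_lo=551.8, C_hi=756.1.
(150−101)/(756.1−551.8) × (554.0−551.8) + 101 = 49/204.3 × 2.2 + 101 ≈ 101.53 → 102.
SO₂ 405.49: bracket 358.25–465.02 → index 201–300; slope 99/106.77, offset 47.24.
AQI = 201 + 99/106.77·47.24 ≈ 244.80 ⇒ 245.
O₃: 0.06383 lies in 0.05645–0.08226, so I_lo=51, I_hi=100, C_lo=0.05645, C_hi=0.08226.
(100−51)/(0.08226−0.05645) × (0.06383−0.05645) + 51 = 49/0.02581 × 0.00738 + 51 ≈ 65.01 → 65.
CO: row 21.728–33.980 (AQI 101–150). (150−101)·(33.145−21.728)/(33.980−21.728) + 101 = 49·11.417/12.252 + 101 ≈ 146.66 → 147.
PM10 378: bracket 355–424 → index 201–300; slope 99/69, offset 23.
AQI = 201 + 99/69·23 ≈ 234.00 ⇒ 234.
PM2.5: row 0.000–61.360 (AQI 0–50). (50−0)·(7.878−0.000)/(61.360−0.000) + 0 = 50·7.878/61.360 + 0 ≈ 6.42 → 6.
Sub-indices: NO₂→102, SO₂→245, O₃→65, CO→147, PM10→234, PM2.5→6. Overall AQI = max = 245; dominant pollutant is SO₂.
AQI 245: Very Unhealthy.

245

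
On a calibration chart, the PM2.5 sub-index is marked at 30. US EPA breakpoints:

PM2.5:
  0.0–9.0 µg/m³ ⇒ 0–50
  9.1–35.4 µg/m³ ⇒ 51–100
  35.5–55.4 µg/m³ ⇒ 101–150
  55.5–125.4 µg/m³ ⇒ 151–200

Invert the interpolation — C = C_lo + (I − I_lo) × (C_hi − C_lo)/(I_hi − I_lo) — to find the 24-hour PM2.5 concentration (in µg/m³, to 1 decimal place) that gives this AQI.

AQI 30 lies in the 0–50 band, which corresponds to 0.0–9.0 µg/m³.
C = 0.0 + (30−0)×(9.0−0.0)/(50−0) = 0.0 + 30×9.0/50 ≈ 5.400 µg/m³ → 5.4 µg/m³ to 1 dp.

5.4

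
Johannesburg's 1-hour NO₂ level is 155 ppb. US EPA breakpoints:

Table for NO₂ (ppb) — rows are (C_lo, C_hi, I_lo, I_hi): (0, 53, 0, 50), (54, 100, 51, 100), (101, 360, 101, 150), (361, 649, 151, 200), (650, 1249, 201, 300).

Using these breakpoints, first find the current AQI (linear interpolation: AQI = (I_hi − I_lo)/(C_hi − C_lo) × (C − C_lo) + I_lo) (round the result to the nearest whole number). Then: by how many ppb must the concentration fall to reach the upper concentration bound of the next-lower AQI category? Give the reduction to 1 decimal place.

55.0

NO₂: 155 lies in 101–360, so I_lo=101, I_hi=150, C_lo=101, C_hi=360.
(150−101)/(360−101) × (155−101) + 101 = 49/259 × 54 + 101 ≈ 111.22 → 111.
Current AQI 111 is in the Unhealthy for Sensitive Groups range (101–150). The next-lower category tops out at AQI 100, whose upper concentration bound is 100 ppb.
Reduction needed = 155 − 100 = 55.0 ppb.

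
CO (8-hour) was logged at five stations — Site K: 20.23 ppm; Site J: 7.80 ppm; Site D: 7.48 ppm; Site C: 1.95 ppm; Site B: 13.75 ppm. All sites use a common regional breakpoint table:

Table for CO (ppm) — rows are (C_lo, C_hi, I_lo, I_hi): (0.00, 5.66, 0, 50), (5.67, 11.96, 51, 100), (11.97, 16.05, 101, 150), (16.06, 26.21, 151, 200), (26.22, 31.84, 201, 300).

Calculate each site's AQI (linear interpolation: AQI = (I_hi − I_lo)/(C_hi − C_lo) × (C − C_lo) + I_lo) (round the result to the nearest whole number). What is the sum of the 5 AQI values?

443

Site K 20.23: bracket 16.06–26.21 → index 151–200; slope 49/10.15, offset 4.17.
AQI = 151 + 49/10.15·4.17 ≈ 171.13 ⇒ 171.
Site J: 7.80 ∈ [5.67, 11.96] ↔ index [51, 100].
51 + (7.80−5.67)·(100−51)/(11.96−5.67) = 51 + 2.13·49/6.29 ≈ 67.59, so AQI = 68.
Site D: 7.48 lies in 5.67–11.96, so I_lo=51, I_hi=100, C_lo=5.67, C_hi=11.96.
(100−51)/(11.96−5.67) × (7.48−5.67) + 51 = 49/6.29 × 1.81 + 51 ≈ 65.10 → 65.
Site C: 1.95 lies in 0.00–5.66, so I_lo=0, I_hi=50, C_lo=0.00, C_hi=5.66.
(50−0)/(5.66−0.00) × (1.95−0.00) + 0 = 50/5.66 × 1.95 + 0 ≈ 17.23 → 17.
Site B: row 11.97–16.05 (AQI 101–150). (150−101)·(13.75−11.97)/(16.05−11.97) + 101 = 49·1.78/4.08 + 101 ≈ 122.38 → 122.
AQIs: Site K=171, Site J=68, Site D=65, Site C=17, Site B=122. Sum = 171 + 68 + 65 + 17 + 122 = 443.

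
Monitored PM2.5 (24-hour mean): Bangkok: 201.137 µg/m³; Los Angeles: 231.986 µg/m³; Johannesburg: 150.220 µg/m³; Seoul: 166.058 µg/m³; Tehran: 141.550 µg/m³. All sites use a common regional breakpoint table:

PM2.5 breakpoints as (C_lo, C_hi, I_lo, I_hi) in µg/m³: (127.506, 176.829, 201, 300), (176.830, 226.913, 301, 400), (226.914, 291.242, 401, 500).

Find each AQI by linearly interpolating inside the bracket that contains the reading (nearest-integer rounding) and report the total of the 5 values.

Bangkok 201.137: bracket 176.830–226.913 → index 301–400; slope 99/50.083, offset 24.307.
AQI = 301 + 99/50.083·24.307 ≈ 349.05 ⇒ 349.
Los Angeles: row 226.914–291.242 (AQI 401–500). (500−401)·(231.986−226.914)/(291.242−226.914) + 401 = 99·5.072/64.328 + 401 ≈ 408.81 → 409.
Johannesburg 150.220: bracket 127.506–176.829 → index 201–300; slope 99/49.323, offset 22.714.
AQI = 201 + 99/49.323·22.714 ≈ 246.59 ⇒ 247.
Seoul: row 127.506–176.829 (AQI 201–300). (300−201)·(166.058−127.506)/(176.829−127.506) + 201 = 99·38.552/49.323 + 201 ≈ 278.38 → 278.
Tehran: 141.550 ∈ [127.506, 176.829] ↔ index [201, 300].
201 + (141.550−127.506)·(300−201)/(176.829−127.506) = 201 + 14.044·99/49.323 ≈ 229.19, so AQI = 229.
AQIs: Bangkok=349, Los Angeles=409, Johannesburg=247, Seoul=278, Tehran=229. Sum = 349 + 409 + 247 + 278 + 229 = 1512.

1512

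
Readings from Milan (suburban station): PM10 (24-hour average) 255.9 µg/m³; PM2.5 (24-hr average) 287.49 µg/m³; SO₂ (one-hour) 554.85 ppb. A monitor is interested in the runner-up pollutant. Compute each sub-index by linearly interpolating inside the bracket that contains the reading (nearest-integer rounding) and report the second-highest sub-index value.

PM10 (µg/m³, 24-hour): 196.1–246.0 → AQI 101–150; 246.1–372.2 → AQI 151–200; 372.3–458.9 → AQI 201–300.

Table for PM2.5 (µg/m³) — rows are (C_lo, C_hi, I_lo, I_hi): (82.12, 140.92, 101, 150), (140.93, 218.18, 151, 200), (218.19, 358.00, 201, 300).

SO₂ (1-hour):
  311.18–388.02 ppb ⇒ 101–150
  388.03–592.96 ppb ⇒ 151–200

191

PM10: row 246.1–372.2 (AQI 151–200). (200−151)·(255.9−246.1)/(372.2−246.1) + 151 = 49·9.8/126.1 + 151 ≈ 154.81 → 155.
PM2.5: row 218.19–358.00 (AQI 201–300). (300−201)·(287.49−218.19)/(358.00−218.19) + 201 = 99·69.30/139.81 + 201 ≈ 250.07 → 250.
SO₂: row 388.03–592.96 (AQI 151–200). (200−151)·(554.85−388.03)/(592.96−388.03) + 151 = 49·166.82/204.93 + 151 ≈ 190.89 → 191.
Sub-indices: PM10→155, PM2.5→250, SO₂→191. Ranked high→low: 250, 191, 155. Second-highest sub-index = 191.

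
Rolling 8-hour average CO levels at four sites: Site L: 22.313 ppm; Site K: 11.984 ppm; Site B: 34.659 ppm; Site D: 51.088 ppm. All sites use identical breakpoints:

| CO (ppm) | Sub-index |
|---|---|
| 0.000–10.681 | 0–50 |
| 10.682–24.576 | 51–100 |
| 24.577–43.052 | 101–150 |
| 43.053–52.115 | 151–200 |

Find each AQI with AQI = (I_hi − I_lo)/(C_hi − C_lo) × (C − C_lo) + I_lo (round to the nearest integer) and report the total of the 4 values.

Site L: row 10.682–24.576 (AQI 51–100). (100−51)·(22.313−10.682)/(24.576−10.682) + 51 = 49·11.631/13.894 + 51 ≈ 92.02 → 92.
Site K: row 10.682–24.576 (AQI 51–100). (100−51)·(11.984−10.682)/(24.576−10.682) + 51 = 49·1.302/13.894 + 51 ≈ 55.59 → 56.
Site B 34.659: bracket 24.577–43.052 → index 101–150; slope 49/18.475, offset 10.082.
AQI = 101 + 49/18.475·10.082 ≈ 127.74 ⇒ 128.
Site D 51.088: bracket 43.053–52.115 → index 151–200; slope 49/9.062, offset 8.035.
AQI = 151 + 49/9.062·8.035 ≈ 194.45 ⇒ 194.
AQIs: Site L=92, Site K=56, Site B=128, Site D=194. Sum = 92 + 56 + 128 + 194 = 470.

470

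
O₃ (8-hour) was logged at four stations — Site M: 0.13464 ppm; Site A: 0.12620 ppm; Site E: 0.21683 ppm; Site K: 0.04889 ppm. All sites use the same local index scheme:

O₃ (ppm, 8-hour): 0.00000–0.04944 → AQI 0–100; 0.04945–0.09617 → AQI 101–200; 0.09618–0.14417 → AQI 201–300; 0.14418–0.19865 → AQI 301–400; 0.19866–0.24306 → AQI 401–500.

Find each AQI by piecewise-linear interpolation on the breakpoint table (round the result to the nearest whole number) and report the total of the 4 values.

Site M 0.13464: bracket 0.09618–0.14417 → index 201–300; slope 99/0.04799, offset 0.03846.
AQI = 201 + 99/0.04799·0.03846 ≈ 280.34 ⇒ 280.
Site A: 0.12620 ∈ [0.09618, 0.14417] ↔ index [201, 300].
201 + (0.12620−0.09618)·(300−201)/(0.14417−0.09618) = 201 + 0.03002·99/0.04799 ≈ 262.93, so AQI = 263.
Site E: row 0.19866–0.24306 (AQI 401–500). (500−401)·(0.21683−0.19866)/(0.24306−0.19866) + 401 = 99·0.01817/0.04440 + 401 ≈ 441.51 → 442.
Site K 0.04889: bracket 0.00000–0.04944 → index 0–100; slope 100/0.04944, offset 0.04889.
AQI = 0 + 100/0.04944·0.04889 ≈ 98.89 ⇒ 99.
AQIs: Site M=280, Site A=263, Site E=442, Site K=99. Sum = 280 + 263 + 442 + 99 = 1084.

1084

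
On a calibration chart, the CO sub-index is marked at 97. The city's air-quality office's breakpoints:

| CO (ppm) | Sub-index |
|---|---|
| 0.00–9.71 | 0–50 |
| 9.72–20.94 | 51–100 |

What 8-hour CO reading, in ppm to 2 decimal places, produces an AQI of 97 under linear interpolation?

20.25

AQI 97 lies in the 51–100 band, which corresponds to 9.72–20.94 ppm.
C = 9.72 + (97−51)×(20.94−9.72)/(100−51) = 9.72 + 46×11.22/49 ≈ 20.2531 ppm → 20.25 ppm to 2 dp.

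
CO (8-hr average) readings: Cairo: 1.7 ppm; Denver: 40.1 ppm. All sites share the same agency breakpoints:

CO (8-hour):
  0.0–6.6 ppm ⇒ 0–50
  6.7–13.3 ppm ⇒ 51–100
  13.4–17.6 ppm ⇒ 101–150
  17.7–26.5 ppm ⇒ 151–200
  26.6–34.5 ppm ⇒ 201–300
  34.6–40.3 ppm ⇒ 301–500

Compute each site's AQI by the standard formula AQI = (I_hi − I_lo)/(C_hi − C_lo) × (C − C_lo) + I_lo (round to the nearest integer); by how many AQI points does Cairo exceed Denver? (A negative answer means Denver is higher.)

Cairo 1.7: bracket 0.0–6.6 → index 0–50; slope 50/6.6, offset 1.7.
AQI = 0 + 50/6.6·1.7 ≈ 12.88 ⇒ 13.
Denver: 40.1 lies in 34.6–40.3, so I_lo=301, I_hi=500, C_lo=34.6, C_hi=40.3.
(500−301)/(40.3−34.6) × (40.1−34.6) + 301 = 199/5.7 × 5.5 + 301 ≈ 493.02 → 493.
AQIs: Cairo=13, Denver=493. Cairo (13) − Denver (493) = -480.

-480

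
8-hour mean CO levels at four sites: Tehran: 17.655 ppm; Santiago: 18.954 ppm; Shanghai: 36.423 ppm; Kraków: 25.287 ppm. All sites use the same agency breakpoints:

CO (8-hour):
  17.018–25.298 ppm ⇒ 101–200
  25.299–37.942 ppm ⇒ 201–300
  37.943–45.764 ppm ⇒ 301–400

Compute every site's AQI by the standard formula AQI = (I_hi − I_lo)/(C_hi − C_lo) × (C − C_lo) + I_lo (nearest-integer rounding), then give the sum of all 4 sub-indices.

Tehran 17.655: bracket 17.018–25.298 → index 101–200; slope 99/8.280, offset 0.637.
AQI = 101 + 99/8.280·0.637 ≈ 108.62 ⇒ 109.
Santiago: 18.954 lies in 17.018–25.298, so I_lo=101, I_hi=200, C_lo=17.018, C_hi=25.298.
(200−101)/(25.298−17.018) × (18.954−17.018) + 101 = 99/8.280 × 1.936 + 101 ≈ 124.15 → 124.
Shanghai: 36.423 ∈ [25.299, 37.942] ↔ index [201, 300].
201 + (36.423−25.299)·(300−201)/(37.942−25.299) = 201 + 11.124·99/12.643 ≈ 288.11, so AQI = 288.
Kraków: row 17.018–25.298 (AQI 101–200). (200−101)·(25.287−17.018)/(25.298−17.018) + 101 = 99·8.269/8.280 + 101 ≈ 199.87 → 200.
AQIs: Tehran=109, Santiago=124, Shanghai=288, Kraków=200. Sum = 109 + 124 + 288 + 200 = 721.

721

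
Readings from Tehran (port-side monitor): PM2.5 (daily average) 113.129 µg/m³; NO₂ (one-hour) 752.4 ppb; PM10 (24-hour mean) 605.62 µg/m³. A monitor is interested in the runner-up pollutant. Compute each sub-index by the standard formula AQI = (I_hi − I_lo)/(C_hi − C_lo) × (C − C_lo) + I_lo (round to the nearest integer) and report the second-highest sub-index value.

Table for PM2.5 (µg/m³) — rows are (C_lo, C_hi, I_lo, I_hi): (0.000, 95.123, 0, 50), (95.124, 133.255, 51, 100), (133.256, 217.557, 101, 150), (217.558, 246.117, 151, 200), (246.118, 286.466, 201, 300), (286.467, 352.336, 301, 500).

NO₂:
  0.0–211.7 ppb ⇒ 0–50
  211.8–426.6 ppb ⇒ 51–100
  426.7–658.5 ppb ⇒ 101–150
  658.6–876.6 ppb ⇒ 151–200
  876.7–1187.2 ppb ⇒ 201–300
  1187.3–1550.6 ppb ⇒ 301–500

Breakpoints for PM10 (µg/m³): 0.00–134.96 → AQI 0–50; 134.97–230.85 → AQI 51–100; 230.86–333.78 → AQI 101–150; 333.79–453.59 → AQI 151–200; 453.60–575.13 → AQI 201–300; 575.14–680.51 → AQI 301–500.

172

PM2.5: row 95.124–133.255 (AQI 51–100). (100−51)·(113.129−95.124)/(133.255−95.124) + 51 = 49·18.005/38.131 + 51 ≈ 74.14 → 74.
NO₂: 752.4 lies in 658.6–876.6, so I_lo=151, I_hi=200, C_lo=658.6, C_hi=876.6.
(200−151)/(876.6−658.6) × (752.4−658.6) + 151 = 49/218.0 × 93.8 + 151 ≈ 172.08 → 172.
PM10: 605.62 lies in 575.14–680.51, so I_lo=301, I_hi=500, C_lo=575.14, C_hi=680.51.
(500−301)/(680.51−575.14) × (605.62−575.14) + 301 = 199/105.37 × 30.48 + 301 ≈ 358.56 → 359.
Sub-indices: PM2.5→74, NO₂→172, PM10→359. Ranked high→low: 359, 172, 74. Second-highest sub-index = 172.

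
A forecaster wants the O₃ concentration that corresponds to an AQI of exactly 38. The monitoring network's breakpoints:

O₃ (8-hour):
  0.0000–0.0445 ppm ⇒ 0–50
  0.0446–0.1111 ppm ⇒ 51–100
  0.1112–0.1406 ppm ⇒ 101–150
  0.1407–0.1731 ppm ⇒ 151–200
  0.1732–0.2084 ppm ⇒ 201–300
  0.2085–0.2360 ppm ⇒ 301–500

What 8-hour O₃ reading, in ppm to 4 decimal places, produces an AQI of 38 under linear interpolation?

0.0338

AQI 38 lies in the 0–50 band, which corresponds to 0.0000–0.0445 ppm.
C = 0.0000 + (38−0)×(0.0445−0.0000)/(50−0) = 0.0000 + 38×0.0445/50 ≈ 0.033820 ppm → 0.0338 ppm to 4 dp.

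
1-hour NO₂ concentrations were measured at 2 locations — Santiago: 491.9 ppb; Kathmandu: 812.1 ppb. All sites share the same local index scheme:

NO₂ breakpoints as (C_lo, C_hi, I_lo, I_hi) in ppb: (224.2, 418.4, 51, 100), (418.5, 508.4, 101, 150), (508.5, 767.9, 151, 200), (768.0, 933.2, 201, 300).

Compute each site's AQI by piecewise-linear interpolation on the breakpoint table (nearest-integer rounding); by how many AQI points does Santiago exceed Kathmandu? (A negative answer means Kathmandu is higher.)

Santiago: 491.9 lies in 418.5–508.4, so I_lo=101, I_hi=150, C_lo=418.5, C_hi=508.4.
(150−101)/(508.4−418.5) × (491.9−418.5) + 101 = 49/89.9 × 73.4 + 101 ≈ 141.01 → 141.
Kathmandu: 812.1 lies in 768.0–933.2, so I_lo=201, I_hi=300, C_lo=768.0, C_hi=933.2.
(300−201)/(933.2−768.0) × (812.1−768.0) + 201 = 99/165.2 × 44.1 + 201 ≈ 227.43 → 227.
AQIs: Santiago=141, Kathmandu=227. Santiago (141) − Kathmandu (227) = -86.

-86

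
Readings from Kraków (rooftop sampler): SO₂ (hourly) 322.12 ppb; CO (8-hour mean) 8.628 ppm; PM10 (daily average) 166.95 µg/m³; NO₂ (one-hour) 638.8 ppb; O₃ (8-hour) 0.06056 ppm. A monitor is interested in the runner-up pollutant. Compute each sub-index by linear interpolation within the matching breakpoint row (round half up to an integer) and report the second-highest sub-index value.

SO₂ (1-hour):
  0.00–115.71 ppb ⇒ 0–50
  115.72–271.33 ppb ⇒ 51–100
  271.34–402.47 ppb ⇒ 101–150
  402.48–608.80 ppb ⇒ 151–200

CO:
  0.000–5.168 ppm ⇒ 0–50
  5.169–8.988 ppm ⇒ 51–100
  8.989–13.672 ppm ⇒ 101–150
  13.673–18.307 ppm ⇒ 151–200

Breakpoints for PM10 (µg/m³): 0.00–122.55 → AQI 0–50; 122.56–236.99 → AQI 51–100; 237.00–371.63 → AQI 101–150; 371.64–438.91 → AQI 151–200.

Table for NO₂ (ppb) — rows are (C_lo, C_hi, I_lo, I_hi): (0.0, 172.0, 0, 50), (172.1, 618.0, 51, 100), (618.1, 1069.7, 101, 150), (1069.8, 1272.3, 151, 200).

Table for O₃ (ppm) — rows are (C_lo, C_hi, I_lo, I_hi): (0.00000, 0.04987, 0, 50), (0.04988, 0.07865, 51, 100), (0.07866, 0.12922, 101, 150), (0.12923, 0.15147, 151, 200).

SO₂: 322.12 ∈ [271.34, 402.47] ↔ index [101, 150].
101 + (322.12−271.34)·(150−101)/(402.47−271.34) = 101 + 50.78·49/131.13 ≈ 119.98, so AQI = 120.
CO: 8.628 ∈ [5.169, 8.988] ↔ index [51, 100].
51 + (8.628−5.169)·(100−51)/(8.988−5.169) = 51 + 3.459·49/3.819 ≈ 95.38, so AQI = 95.
PM10 166.95: bracket 122.56–236.99 → index 51–100; slope 49/114.43, offset 44.39.
AQI = 51 + 49/114.43·44.39 ≈ 70.01 ⇒ 70.
NO₂: 638.8 lies in 618.1–1069.7, so I_lo=101, I_hi=150, C_lo=618.1, C_hi=1069.7.
(150−101)/(1069.7−618.1) × (638.8−618.1) + 101 = 49/451.6 × 20.7 + 101 ≈ 103.25 → 103.
O₃: row 0.04988–0.07865 (AQI 51–100). (100−51)·(0.06056−0.04988)/(0.07865−0.04988) + 51 = 49·0.01068/0.02877 + 51 ≈ 69.19 → 69.
Sub-indices: SO₂→120, CO→95, PM10→70, NO₂→103, O₃→69. Ranked high→low: 120, 103, 95, 70, 69. Second-highest sub-index = 103.

103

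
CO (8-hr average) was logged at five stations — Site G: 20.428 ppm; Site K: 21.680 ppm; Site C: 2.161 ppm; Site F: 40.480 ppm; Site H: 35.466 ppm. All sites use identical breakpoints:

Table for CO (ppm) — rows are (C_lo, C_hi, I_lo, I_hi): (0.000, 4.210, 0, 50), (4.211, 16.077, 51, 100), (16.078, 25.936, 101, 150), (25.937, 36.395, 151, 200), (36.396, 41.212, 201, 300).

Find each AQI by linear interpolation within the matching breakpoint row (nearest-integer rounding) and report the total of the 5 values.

Site G: row 16.078–25.936 (AQI 101–150). (150−101)·(20.428−16.078)/(25.936−16.078) + 101 = 49·4.350/9.858 + 101 ≈ 122.62 → 123.
Site K: 21.680 lies in 16.078–25.936, so I_lo=101, I_hi=150, C_lo=16.078, C_hi=25.936.
(150−101)/(25.936−16.078) × (21.680−16.078) + 101 = 49/9.858 × 5.602 + 101 ≈ 128.85 → 129.
Site C: 2.161 lies in 0.000–4.210, so I_lo=0, I_hi=50, C_lo=0.000, C_hi=4.210.
(50−0)/(4.210−0.000) × (2.161−0.000) + 0 = 50/4.210 × 2.161 + 0 ≈ 25.67 → 26.
Site F: 40.480 ∈ [36.396, 41.212] ↔ index [201, 300].
201 + (40.480−36.396)·(300−201)/(41.212−36.396) = 201 + 4.084·99/4.816 ≈ 284.95, so AQI = 285.
Site H: row 25.937–36.395 (AQI 151–200). (200−151)·(35.466−25.937)/(36.395−25.937) + 151 = 49·9.529/10.458 + 151 ≈ 195.65 → 196.
AQIs: Site G=123, Site K=129, Site C=26, Site F=285, Site H=196. Sum = 123 + 129 + 26 + 285 + 196 = 759.

759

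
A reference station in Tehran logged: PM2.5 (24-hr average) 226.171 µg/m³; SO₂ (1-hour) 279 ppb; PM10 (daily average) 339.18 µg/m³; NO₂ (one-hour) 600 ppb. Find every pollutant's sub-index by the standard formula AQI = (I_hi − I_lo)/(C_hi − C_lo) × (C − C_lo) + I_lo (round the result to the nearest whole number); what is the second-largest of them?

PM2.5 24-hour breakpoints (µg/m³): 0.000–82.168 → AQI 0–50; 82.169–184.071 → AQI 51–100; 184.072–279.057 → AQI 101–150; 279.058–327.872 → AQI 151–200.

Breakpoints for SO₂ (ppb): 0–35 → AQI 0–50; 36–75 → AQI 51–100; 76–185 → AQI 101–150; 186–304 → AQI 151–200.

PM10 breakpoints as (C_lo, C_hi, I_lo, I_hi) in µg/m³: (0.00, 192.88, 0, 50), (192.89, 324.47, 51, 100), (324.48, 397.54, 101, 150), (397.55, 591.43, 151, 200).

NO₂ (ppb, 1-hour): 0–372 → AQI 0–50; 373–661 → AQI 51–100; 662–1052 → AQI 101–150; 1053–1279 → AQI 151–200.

123

PM2.5: 226.171 lies in 184.072–279.057, so I_lo=101, I_hi=150, C_lo=184.072, C_hi=279.057.
(150−101)/(279.057−184.072) × (226.171−184.072) + 101 = 49/94.985 × 42.099 + 101 ≈ 122.72 → 123.
SO₂: 279 ∈ [186, 304] ↔ index [151, 200].
151 + (279−186)·(200−151)/(304−186) = 151 + 93·49/118 ≈ 189.62, so AQI = 190.
PM10 339.18: bracket 324.48–397.54 → index 101–150; slope 49/73.06, offset 14.70.
AQI = 101 + 49/73.06·14.70 ≈ 110.86 ⇒ 111.
NO₂ 600: bracket 373–661 → index 51–100; slope 49/288, offset 227.
AQI = 51 + 49/288·227 ≈ 89.62 ⇒ 90.
Sub-indices: PM2.5→123, SO₂→190, PM10→111, NO₂→90. Ranked high→low: 190, 123, 111, 90. Second-highest sub-index = 123.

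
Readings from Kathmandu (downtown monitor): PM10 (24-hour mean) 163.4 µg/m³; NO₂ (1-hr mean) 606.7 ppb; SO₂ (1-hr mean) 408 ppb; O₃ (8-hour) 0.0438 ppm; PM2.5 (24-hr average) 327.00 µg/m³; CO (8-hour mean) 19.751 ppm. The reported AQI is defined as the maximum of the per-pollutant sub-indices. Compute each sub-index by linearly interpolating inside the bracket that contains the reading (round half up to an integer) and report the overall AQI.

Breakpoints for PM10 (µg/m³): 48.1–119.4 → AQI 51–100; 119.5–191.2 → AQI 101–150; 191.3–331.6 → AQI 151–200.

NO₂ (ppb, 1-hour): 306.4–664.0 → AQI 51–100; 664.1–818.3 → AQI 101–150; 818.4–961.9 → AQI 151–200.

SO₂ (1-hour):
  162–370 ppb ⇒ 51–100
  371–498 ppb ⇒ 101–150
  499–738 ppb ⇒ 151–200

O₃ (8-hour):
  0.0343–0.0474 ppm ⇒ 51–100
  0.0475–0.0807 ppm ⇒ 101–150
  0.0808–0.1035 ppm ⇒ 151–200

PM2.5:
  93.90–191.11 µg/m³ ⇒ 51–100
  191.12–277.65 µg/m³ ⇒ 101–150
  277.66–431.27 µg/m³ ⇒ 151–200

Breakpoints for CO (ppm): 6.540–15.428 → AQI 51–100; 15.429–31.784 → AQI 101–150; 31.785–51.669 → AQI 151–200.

167

PM10: 163.4 lies in 119.5–191.2, so I_lo=101, I_hi=150, C_lo=119.5, C_hi=191.2.
(150−101)/(191.2−119.5) × (163.4−119.5) + 101 = 49/71.7 × 43.9 + 101 ≈ 131.00 → 131.
NO₂ 606.7: bracket 306.4–664.0 → index 51–100; slope 49/357.6, offset 300.3.
AQI = 51 + 49/357.6·300.3 ≈ 92.15 ⇒ 92.
SO₂: row 371–498 (AQI 101–150). (150−101)·(408−371)/(498−371) + 101 = 49·37/127 + 101 ≈ 115.28 → 115.
O₃: 0.0438 ∈ [0.0343, 0.0474] ↔ index [51, 100].
51 + (0.0438−0.0343)·(100−51)/(0.0474−0.0343) = 51 + 0.0095·49/0.0131 ≈ 86.53, so AQI = 87.
PM2.5 327.00: bracket 277.66–431.27 → index 151–200; slope 49/153.61, offset 49.34.
AQI = 151 + 49/153.61·49.34 ≈ 166.74 ⇒ 167.
CO: 19.751 lies in 15.429–31.784, so I_lo=101, I_hi=150, C_lo=15.429, C_hi=31.784.
(150−101)/(31.784−15.429) × (19.751−15.429) + 101 = 49/16.355 × 4.322 + 101 ≈ 113.95 → 114.
Sub-indices: PM10→131, NO₂→92, SO₂→115, O₃→87, PM2.5→167, CO→114. Overall AQI = max = 167; dominant pollutant is PM2.5.
AQI 167: Unhealthy.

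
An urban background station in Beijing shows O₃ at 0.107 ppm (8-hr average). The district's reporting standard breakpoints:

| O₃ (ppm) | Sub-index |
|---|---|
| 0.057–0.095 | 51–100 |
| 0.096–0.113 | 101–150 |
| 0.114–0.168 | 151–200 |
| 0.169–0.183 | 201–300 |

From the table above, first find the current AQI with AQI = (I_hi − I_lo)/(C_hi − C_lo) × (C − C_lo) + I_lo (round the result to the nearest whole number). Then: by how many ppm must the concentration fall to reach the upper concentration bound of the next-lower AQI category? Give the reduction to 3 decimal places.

O₃: 0.107 ∈ [0.096, 0.113] ↔ index [101, 150].
101 + (0.107−0.096)·(150−101)/(0.113−0.096) = 101 + 0.011·49/0.017 ≈ 132.71, so AQI = 133.
Current AQI 133 is in the Unhealthy for Sensitive Groups range (101–150). The next-lower category tops out at AQI 100, whose upper concentration bound is 0.095 ppm.
Reduction needed = 0.107 − 0.095 = 0.012 ppm.

0.012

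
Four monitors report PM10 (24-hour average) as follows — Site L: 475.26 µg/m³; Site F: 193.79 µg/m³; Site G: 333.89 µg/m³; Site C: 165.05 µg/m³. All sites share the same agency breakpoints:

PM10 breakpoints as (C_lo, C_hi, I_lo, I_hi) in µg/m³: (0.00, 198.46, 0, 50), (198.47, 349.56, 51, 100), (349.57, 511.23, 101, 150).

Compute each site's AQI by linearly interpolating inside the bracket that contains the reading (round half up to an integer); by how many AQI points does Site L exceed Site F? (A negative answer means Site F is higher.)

90

Site L: row 349.57–511.23 (AQI 101–150). (150−101)·(475.26−349.57)/(511.23−349.57) + 101 = 49·125.69/161.66 + 101 ≈ 139.10 → 139.
Site F 193.79: bracket 0.00–198.46 → index 0–50; slope 50/198.46, offset 193.79.
AQI = 0 + 50/198.46·193.79 ≈ 48.82 ⇒ 49.
Site G: row 198.47–349.56 (AQI 51–100). (100−51)·(333.89−198.47)/(349.56−198.47) + 51 = 49·135.42/151.09 + 51 ≈ 94.92 → 95.
Site C: 165.05 ∈ [0.00, 198.46] ↔ index [0, 50].
0 + (165.05−0.00)·(50−0)/(198.46−0.00) = 0 + 165.05·50/198.46 ≈ 41.58, so AQI = 42.
AQIs: Site L=139, Site F=49, Site G=95, Site C=42. Site L (139) − Site F (49) = 90.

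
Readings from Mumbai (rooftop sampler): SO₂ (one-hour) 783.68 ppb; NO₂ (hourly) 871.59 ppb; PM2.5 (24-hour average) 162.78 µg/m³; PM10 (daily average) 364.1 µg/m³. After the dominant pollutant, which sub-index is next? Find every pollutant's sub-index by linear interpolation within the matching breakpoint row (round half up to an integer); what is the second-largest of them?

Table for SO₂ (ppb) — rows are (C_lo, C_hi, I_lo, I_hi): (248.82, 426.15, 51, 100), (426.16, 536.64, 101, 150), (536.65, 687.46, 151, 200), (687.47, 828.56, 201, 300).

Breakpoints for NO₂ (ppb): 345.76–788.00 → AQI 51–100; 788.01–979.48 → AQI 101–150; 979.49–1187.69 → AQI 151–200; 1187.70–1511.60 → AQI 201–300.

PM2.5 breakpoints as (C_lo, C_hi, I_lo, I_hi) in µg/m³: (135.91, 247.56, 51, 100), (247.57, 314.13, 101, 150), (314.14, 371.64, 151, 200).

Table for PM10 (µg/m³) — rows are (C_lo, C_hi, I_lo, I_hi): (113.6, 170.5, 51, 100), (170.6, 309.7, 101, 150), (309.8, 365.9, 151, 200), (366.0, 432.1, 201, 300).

198

SO₂ 783.68: bracket 687.47–828.56 → index 201–300; slope 99/141.09, offset 96.21.
AQI = 201 + 99/141.09·96.21 ≈ 268.51 ⇒ 269.
NO₂: 871.59 ∈ [788.01, 979.48] ↔ index [101, 150].
101 + (871.59−788.01)·(150−101)/(979.48−788.01) = 101 + 83.58·49/191.47 ≈ 122.39, so AQI = 122.
PM2.5: 162.78 lies in 135.91–247.56, so I_lo=51, I_hi=100, C_lo=135.91, C_hi=247.56.
(100−51)/(247.56−135.91) × (162.78−135.91) + 51 = 49/111.65 × 26.87 + 51 ≈ 62.79 → 63.
PM10 364.1: bracket 309.8–365.9 → index 151–200; slope 49/56.1, offset 54.3.
AQI = 151 + 49/56.1·54.3 ≈ 198.43 ⇒ 198.
Sub-indices: SO₂→269, NO₂→122, PM2.5→63, PM10→198. Ranked high→low: 269, 198, 122, 63. Second-highest sub-index = 198.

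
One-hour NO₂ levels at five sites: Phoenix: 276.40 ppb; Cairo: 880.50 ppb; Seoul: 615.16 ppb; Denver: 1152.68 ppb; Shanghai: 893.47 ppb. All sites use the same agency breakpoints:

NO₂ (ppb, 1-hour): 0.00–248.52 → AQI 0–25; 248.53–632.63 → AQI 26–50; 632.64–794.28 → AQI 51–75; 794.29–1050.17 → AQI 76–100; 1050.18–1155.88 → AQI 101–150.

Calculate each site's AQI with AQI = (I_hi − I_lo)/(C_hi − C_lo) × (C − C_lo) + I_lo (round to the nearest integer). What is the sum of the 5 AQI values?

395

Phoenix: 276.40 lies in 248.53–632.63, so I_lo=26, I_hi=50, C_lo=248.53, C_hi=632.63.
(50−26)/(632.63−248.53) × (276.40−248.53) + 26 = 24/384.10 × 27.87 + 26 ≈ 27.74 → 28.
Cairo: 880.50 ∈ [794.29, 1050.17] ↔ index [76, 100].
76 + (880.50−794.29)·(100−76)/(1050.17−794.29) = 76 + 86.21·24/255.88 ≈ 84.09, so AQI = 84.
Seoul: 615.16 lies in 248.53–632.63, so I_lo=26, I_hi=50, C_lo=248.53, C_hi=632.63.
(50−26)/(632.63−248.53) × (615.16−248.53) + 26 = 24/384.10 × 366.63 + 26 ≈ 48.91 → 49.
Denver: 1152.68 lies in 1050.18–1155.88, so I_lo=101, I_hi=150, C_lo=1050.18, C_hi=1155.88.
(150−101)/(1155.88−1050.18) × (1152.68−1050.18) + 101 = 49/105.70 × 102.50 + 101 ≈ 148.52 → 149.
Shanghai: 893.47 ∈ [794.29, 1050.17] ↔ index [76, 100].
76 + (893.47−794.29)·(100−76)/(1050.17−794.29) = 76 + 99.18·24/255.88 ≈ 85.30, so AQI = 85.
AQIs: Phoenix=28, Cairo=84, Seoul=49, Denver=149, Shanghai=85. Sum = 28 + 84 + 49 + 149 + 85 = 395.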